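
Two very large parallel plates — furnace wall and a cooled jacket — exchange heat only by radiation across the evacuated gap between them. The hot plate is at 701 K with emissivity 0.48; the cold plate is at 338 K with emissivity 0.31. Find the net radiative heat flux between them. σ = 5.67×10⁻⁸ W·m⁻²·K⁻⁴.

q ≈ 3010 W/m²

For two infinite grey parallel plates, q = σ(T₁⁴ − T₂⁴)/(1/ε₁ + 1/ε₂ − 1).
T₁⁴ − T₂⁴ = 2.415×10¹¹ − 1.305×10¹⁰ = 2.284×10¹¹ K⁴.
1/ε₁ + 1/ε₂ − 1 = 2.083 + 3.226 − 1 = 4.309.
q = 5.67×10⁻⁸ × 2.284×10¹¹ / 4.309.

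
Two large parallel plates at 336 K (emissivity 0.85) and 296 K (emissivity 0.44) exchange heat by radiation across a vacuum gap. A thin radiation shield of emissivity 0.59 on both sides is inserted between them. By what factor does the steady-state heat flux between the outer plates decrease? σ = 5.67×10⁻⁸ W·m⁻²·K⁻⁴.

Without shield: q₀ = σΔ(T⁴)/(1/ε₁+1/ε₂−1) with denominator 2.449.
With shield the two gaps are in series; the resistances add: (1/ε₁+1/ε_s−1)+(1/ε_s+1/ε₂−1) = 1.871+2.968 = 4.839.
Heat-flux ratio q₀/q = 4.839/2.449.

factor ≈ 1.98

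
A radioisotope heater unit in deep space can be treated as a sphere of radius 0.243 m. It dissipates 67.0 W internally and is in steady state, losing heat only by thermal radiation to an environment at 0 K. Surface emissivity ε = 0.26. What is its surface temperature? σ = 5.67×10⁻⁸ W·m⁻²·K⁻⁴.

Steady state: internal power = radiated power, P = εσA T⁴.
Radiating area A = 4πr² = 0.7420 m².
T⁴ = P/(εσA) = 67.0/(0.26·5.67×10⁻⁸·0.7420) = 6.125×10⁹ K⁴.
T = (6.125×10⁹)^(1/4).

T ≈ 280 K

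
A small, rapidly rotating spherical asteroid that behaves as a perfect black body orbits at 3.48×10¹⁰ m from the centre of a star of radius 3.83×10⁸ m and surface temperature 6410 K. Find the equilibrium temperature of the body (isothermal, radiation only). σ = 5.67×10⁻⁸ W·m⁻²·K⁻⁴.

The star's surface emits σT_*⁴; at distance d the flux is S = σT_*⁴(R_*/d)².
S = 5.67×10⁻⁸·(6410)⁴·(3.83×10⁸/3.48×10¹⁰)² = 11590 W/m².
For an isothermal sphere T⁴ = (1−a)S/(4σ) = 5.112×10¹⁰ K⁴.

T ≈ 476 K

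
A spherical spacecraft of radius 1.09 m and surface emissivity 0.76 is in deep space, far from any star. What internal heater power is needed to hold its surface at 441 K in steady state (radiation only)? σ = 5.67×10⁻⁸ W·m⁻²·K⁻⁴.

P = εσ·4πr²·T⁴.
4πr² = 14.93 m²; T⁴ = 3.782×10¹⁰ K⁴.
P = 0.76·5.67×10⁻⁸·14.93·3.782×10¹⁰.

P ≈ 24300 W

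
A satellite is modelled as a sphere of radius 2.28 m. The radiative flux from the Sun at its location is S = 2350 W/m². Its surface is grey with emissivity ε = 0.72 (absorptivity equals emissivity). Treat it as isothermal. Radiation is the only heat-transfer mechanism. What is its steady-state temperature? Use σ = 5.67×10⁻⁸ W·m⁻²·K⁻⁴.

T ≈ 319 K

At equilibrium, absorbed power = emitted power.
Absorbing cross-section = πr² = 16.33 m²; emitting surface = 4πr² = 65.33 m² (ratio 4).
εS·A_cross = εσ·A_surf·T⁴  ⇒  T⁴ = S/(4σ)   (ε cancels).
T⁴ = 2350/(4·5.67×10⁻⁸) = 1.036×10¹⁰ K⁴.
T = (1.036×10¹⁰)^(1/4).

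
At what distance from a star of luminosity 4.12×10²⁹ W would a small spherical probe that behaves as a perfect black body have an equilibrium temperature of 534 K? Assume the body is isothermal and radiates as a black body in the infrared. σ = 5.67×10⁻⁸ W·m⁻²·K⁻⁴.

For an isothermal black-emitting sphere, (1−a)S·πr² = σ·4πr²·T⁴ ⇒ S = 4σT⁴/(1−a).
S = 4·5.67×10⁻⁸·(534)⁴/1.00 = 18440 W/m².
Flux falls as S = L/(4πd²), so d = √(L/(4πS)) = √(4.12×10²⁹/(4π·18440)).

d ≈ 1.33×10¹² m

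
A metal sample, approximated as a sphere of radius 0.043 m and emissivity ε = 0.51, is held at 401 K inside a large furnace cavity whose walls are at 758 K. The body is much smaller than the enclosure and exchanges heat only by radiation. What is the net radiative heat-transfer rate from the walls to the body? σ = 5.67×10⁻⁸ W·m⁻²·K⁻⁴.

P_net ≈ 204 W

For a small grey body in a large enclosure: P_net = εσA(T_body⁴ − T_wall⁴).
A = 4πr² = 0.02324 m²; T_body⁴ − T_wall⁴ = 2.586×10¹⁰ − 3.301×10¹¹ = -3.043×10¹¹ K⁴.
|P_net| = 0.51·5.67×10⁻⁸·0.02324·3.043×10¹¹.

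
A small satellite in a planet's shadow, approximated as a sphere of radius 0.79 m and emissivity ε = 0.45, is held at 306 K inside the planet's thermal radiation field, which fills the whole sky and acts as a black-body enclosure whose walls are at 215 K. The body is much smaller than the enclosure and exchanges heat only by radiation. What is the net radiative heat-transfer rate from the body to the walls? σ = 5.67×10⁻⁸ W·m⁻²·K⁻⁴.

P_net ≈ 1330 W

For a small grey body in a large enclosure: P_net = εσA(T_body⁴ − T_wall⁴).
A = 4πr² = 7.843 m²; T_body⁴ − T_wall⁴ = 8.768×10⁹ − 2.137×10⁹ = 6.631×10⁹ K⁴.
|P_net| = 0.45·5.67×10⁻⁸·7.843·6.631×10⁹.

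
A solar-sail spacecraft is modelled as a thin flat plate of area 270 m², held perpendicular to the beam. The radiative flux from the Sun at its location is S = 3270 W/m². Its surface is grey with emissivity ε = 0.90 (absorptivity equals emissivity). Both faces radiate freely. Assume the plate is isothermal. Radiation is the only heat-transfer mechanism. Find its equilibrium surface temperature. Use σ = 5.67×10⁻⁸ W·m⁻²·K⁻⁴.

T ≈ 412 K

At equilibrium, absorbed power = emitted power.
Absorbing cross-section = A = 270.0 m²; emitting surface = 2A = 540.0 m² (ratio 2).
εS·A_cross = εσ·A_surf·T⁴  ⇒  T⁴ = S/(2σ)   (ε cancels).
T⁴ = 3270/(2·5.67×10⁻⁸) = 2.884×10¹⁰ K⁴.
T = (2.884×10¹⁰)^(1/4).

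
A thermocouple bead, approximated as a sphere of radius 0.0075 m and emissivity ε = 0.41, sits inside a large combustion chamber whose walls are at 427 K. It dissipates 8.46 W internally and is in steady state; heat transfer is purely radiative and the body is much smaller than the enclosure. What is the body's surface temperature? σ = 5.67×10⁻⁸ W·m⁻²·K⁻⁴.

T ≈ 860 K

For a small grey body in a large enclosure, net radiated power = εσA(T⁴ − T_w⁴).
Steady state: P = εσA(T⁴ − T_w⁴) with A = 4πr² = 7.069×10⁻⁴ m².
T⁴ = P/(εσA) + T_w⁴ = 8.46/(0.41·5.67×10⁻⁸·7.069×10⁻⁴) + (427)⁴
    = 5.148×10¹¹ + 3.324×10¹⁰ = 5.481×10¹¹ K⁴.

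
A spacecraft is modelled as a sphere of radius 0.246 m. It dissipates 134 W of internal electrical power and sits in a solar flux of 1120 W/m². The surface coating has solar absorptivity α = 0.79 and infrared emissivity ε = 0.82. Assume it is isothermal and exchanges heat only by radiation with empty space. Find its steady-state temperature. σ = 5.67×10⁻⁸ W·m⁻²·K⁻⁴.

At steady state, absorbed solar power + internal power = radiated power.
Absorbed: α·S·A_cross = 0.79·1120·0.1901 = 168.2 W (cross-section πr²).
Total input = 168.2 + 134 = 302.2 W.
Radiated: εσ·A_surf·T⁴ with A_surf = 4πr² = 0.7605 m².
T⁴ = 302.2/(0.82·5.67×10⁻⁸·0.7605) = 8.548×10⁹ K⁴.

T ≈ 304 K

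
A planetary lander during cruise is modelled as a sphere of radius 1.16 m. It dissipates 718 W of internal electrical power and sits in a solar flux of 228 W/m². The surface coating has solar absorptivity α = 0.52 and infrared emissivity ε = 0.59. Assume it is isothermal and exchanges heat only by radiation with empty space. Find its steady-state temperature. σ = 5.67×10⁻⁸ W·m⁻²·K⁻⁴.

At steady state, absorbed solar power + internal power = radiated power.
Absorbed: α·S·A_cross = 0.52·228·4.227 = 501.2 W (cross-section πr²).
Total input = 501.2 + 718 = 1219 W.
Radiated: εσ·A_surf·T⁴ with A_surf = 4πr² = 16.91 m².
T⁴ = 1219/(0.59·5.67×10⁻⁸·16.91) = 2.155×10⁹ K⁴.

T ≈ 215 K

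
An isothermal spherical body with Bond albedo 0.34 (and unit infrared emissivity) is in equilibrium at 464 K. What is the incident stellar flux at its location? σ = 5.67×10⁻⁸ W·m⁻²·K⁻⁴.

(1−a)S·πr² = σ·4πr²·T⁴ ⇒ S = 4σT⁴/(1−a).
S = 4·5.67×10⁻⁸·4.635×10¹⁰/0.660.

S ≈ 15900 W/m²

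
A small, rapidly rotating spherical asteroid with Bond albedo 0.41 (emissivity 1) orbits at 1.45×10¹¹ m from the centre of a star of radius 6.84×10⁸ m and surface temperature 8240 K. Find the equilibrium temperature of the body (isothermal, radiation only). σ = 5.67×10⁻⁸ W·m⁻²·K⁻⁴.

T ≈ 351 K

The star's surface emits σT_*⁴; at distance d the flux is S = σT_*⁴(R_*/d)².
S = 5.67×10⁻⁸·(8240)⁴·(6.84×10⁸/1.45×10¹¹)² = 5817 W/m².
For an isothermal sphere T⁴ = (1−a)S/(4σ) = 1.513×10¹⁰ K⁴.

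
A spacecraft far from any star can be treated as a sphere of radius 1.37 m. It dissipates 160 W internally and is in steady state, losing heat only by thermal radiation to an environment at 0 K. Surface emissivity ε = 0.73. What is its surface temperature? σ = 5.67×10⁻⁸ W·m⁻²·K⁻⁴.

T ≈ 113 K

Steady state: internal power = radiated power, P = εσA T⁴.
Radiating area A = 4πr² = 23.59 m².
T⁴ = P/(εσA) = 160/(0.73·5.67×10⁻⁸·23.59) = 1.639×10⁸ K⁴.
T = (1.639×10⁸)^(1/4).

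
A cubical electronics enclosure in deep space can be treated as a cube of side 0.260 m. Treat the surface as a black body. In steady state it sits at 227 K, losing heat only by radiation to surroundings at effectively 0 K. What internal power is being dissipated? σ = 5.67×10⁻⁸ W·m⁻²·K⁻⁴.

P ≈ 61.1 W

Steady state: P = εσA T⁴.
A = 6L² = 0.4056 m²; T⁴ = (227)⁴ = 2.655×10⁹ K⁴.
P = 1.0 × 5.67×10⁻⁸ × 0.4056 × 2.655×10⁹.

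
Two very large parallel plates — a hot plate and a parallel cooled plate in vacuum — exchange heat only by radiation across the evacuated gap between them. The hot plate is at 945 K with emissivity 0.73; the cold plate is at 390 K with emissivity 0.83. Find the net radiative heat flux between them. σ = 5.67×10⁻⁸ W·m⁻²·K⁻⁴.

q ≈ 27900 W/m²

For two infinite grey parallel plates, q = σ(T₁⁴ − T₂⁴)/(1/ε₁ + 1/ε₂ − 1).
T₁⁴ − T₂⁴ = 7.975×10¹¹ − 2.313×10¹⁰ = 7.744×10¹¹ K⁴.
1/ε₁ + 1/ε₂ − 1 = 1.370 + 1.205 − 1 = 1.575.
q = 5.67×10⁻⁸ × 7.744×10¹¹ / 1.575.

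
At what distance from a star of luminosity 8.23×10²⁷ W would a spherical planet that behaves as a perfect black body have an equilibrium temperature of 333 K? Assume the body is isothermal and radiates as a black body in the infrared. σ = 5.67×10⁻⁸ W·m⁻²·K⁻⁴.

d ≈ 4.85×10¹¹ m

For an isothermal black-emitting sphere, (1−a)S·πr² = σ·4πr²·T⁴ ⇒ S = 4σT⁴/(1−a).
S = 4·5.67×10⁻⁸·(333)⁴/1.00 = 2789 W/m².
Flux falls as S = L/(4πd²), so d = √(L/(4πS)) = √(8.23×10²⁷/(4π·2789)).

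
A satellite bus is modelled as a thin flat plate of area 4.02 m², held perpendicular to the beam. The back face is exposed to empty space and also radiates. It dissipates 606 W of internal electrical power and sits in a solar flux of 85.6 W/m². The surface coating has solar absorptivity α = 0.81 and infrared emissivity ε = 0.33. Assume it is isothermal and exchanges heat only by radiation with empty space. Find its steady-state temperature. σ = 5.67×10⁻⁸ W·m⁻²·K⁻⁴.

T ≈ 277 K

At steady state, absorbed solar power + internal power = radiated power.
Absorbed: α·S·A_cross = 0.81·85.6·4.020 = 278.7 W (cross-section A).
Total input = 278.7 + 606 = 884.7 W.
Radiated: εσ·A_surf·T⁴ with A_surf = 2A = 8.040 m².
T⁴ = 884.7/(0.33·5.67×10⁻⁸·8.040) = 5.881×10⁹ K⁴.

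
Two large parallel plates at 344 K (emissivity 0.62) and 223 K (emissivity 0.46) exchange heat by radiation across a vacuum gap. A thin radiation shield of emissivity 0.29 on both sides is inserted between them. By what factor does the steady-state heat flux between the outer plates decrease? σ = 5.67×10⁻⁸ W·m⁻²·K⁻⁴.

factor ≈ 3.12

Without shield: q₀ = σΔ(T⁴)/(1/ε₁+1/ε₂−1) with denominator 2.787.
With shield the two gaps are in series; the resistances add: (1/ε₁+1/ε_s−1)+(1/ε_s+1/ε₂−1) = 4.061+4.622 = 8.683.
Heat-flux ratio q₀/q = 8.683/2.787.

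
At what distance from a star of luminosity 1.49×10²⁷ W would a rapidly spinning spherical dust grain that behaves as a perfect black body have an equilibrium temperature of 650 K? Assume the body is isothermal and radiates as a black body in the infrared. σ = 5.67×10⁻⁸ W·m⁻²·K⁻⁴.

For an isothermal black-emitting sphere, (1−a)S·πr² = σ·4πr²·T⁴ ⇒ S = 4σT⁴/(1−a).
S = 4·5.67×10⁻⁸·(650)⁴/1.00 = 40490 W/m².
Flux falls as S = L/(4πd²), so d = √(L/(4πS)) = √(1.49×10²⁷/(4π·40490)).

d ≈ 5.41×10¹⁰ m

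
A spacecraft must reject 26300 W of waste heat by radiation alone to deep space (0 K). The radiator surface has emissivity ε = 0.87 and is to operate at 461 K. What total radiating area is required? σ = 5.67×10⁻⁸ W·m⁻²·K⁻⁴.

A ≈ 11.8 m²

P = εσA T⁴ ⇒ A = P/(εσT⁴).
T⁴ = 4.517×10¹⁰ K⁴.
A = 26300/(0.87 × 5.67×10⁻⁸ × 4.517×10¹⁰).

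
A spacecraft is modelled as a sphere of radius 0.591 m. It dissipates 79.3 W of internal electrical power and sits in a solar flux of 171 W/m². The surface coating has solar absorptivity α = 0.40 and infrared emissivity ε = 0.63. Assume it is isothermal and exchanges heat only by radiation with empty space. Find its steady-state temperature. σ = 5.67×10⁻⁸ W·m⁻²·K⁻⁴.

T ≈ 177 K

At steady state, absorbed solar power + internal power = radiated power.
Absorbed: α·S·A_cross = 0.40·171·1.097 = 75.06 W (cross-section πr²).
Total input = 75.06 + 79.3 = 154.4 W.
Radiated: εσ·A_surf·T⁴ with A_surf = 4πr² = 4.389 m².
T⁴ = 154.4/(0.63·5.67×10⁻⁸·4.389) = 9.845×10⁸ K⁴.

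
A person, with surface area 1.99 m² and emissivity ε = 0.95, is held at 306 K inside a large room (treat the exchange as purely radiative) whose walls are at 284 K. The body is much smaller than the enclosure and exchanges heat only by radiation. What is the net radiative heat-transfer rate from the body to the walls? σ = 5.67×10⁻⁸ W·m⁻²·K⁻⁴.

For a small grey body in a large enclosure: P_net = εσA(T_body⁴ − T_wall⁴).
A = 1.99 m²; T_body⁴ − T_wall⁴ = 8.768×10⁹ − 6.505×10⁹ = 2.262×10⁹ K⁴.
|P_net| = 0.95·5.67×10⁻⁸·1.990·2.262×10⁹.

P_net ≈ 243 W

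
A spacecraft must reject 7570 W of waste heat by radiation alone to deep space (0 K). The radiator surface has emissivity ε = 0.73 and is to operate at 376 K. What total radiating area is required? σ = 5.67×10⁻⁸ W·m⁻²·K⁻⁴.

P = εσA T⁴ ⇒ A = P/(εσT⁴).
T⁴ = 1.999×10¹⁰ K⁴.
A = 7570/(0.73 × 5.67×10⁻⁸ × 1.999×10¹⁰).

A ≈ 9.15 m²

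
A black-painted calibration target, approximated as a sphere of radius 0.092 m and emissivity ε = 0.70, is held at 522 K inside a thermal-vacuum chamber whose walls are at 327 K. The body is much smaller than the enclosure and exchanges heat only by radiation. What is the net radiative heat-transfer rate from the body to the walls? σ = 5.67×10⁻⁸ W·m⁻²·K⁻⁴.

P_net ≈ 265 W

For a small grey body in a large enclosure: P_net = εσA(T_body⁴ − T_wall⁴).
A = 4πr² = 0.1064 m²; T_body⁴ − T_wall⁴ = 7.425×10¹⁰ − 1.143×10¹⁰ = 6.281×10¹⁰ K⁴.
|P_net| = 0.70·5.67×10⁻⁸·0.1064·6.281×10¹⁰.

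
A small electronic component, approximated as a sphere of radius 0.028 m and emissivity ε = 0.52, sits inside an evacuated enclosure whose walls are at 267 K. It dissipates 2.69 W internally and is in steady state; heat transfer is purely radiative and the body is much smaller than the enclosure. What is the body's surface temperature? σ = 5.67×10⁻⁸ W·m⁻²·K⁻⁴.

T ≈ 346 K

For a small grey body in a large enclosure, net radiated power = εσA(T⁴ − T_w⁴).
Steady state: P = εσA(T⁴ − T_w⁴) with A = 4πr² = 0.009852 m².
T⁴ = P/(εσA) + T_w⁴ = 2.69/(0.52·5.67×10⁻⁸·0.009852) + (267)⁴
    = 9.261×10⁹ + 5.082×10⁹ = 1.434×10¹⁰ K⁴.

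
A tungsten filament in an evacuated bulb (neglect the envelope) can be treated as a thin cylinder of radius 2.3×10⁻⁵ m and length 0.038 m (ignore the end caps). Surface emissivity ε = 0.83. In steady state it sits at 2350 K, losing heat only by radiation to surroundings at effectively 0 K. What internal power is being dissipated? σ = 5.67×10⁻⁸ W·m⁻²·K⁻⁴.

P ≈ 7.88 W

Steady state: P = εσA T⁴.
A = 2πrL = 5.492×10⁻⁶ m²; T⁴ = (2350)⁴ = 3.050×10¹³ K⁴.
P = 0.83 × 5.67×10⁻⁸ × 5.492×10⁻⁶ × 3.050×10¹³.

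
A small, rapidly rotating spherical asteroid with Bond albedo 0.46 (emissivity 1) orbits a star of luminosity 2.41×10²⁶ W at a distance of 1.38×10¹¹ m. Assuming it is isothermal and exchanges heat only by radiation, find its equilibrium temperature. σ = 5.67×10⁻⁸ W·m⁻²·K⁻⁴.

First find the stellar flux at distance d: S = L/(4πd²) = 2.41×10²⁶/(4π·(1.38×10¹¹)²) = 1007 W/m².
For an isothermal sphere, absorbed (1−a)S·πr² = emitted σ·4πr²·T⁴, so T⁴ = (1−a)S/(4σ).
T⁴ = 0.540·1007/(4·5.67×10⁻⁸) = 2.398×10⁹ K⁴.

T ≈ 221 K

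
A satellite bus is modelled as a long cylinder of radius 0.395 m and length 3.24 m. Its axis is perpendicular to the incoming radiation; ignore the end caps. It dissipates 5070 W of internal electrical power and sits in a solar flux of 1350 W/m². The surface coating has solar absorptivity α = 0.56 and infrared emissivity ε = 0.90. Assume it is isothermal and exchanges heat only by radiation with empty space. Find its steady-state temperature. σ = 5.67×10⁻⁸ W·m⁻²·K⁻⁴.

At steady state, absorbed solar power + internal power = radiated power.
Absorbed: α·S·A_cross = 0.56·1350·2.560 = 1935 W (cross-section 2rL).
Total input = 1935 + 5070 = 7005 W.
Radiated: εσ·A_surf·T⁴ with A_surf = 2πrL = 8.041 m².
T⁴ = 7005/(0.90·5.67×10⁻⁸·8.041) = 1.707×10¹⁰ K⁴.

T ≈ 361 K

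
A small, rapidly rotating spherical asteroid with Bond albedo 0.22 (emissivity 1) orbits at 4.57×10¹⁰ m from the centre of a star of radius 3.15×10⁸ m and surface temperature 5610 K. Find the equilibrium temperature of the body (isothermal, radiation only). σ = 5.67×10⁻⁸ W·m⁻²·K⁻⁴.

The star's surface emits σT_*⁴; at distance d the flux is S = σT_*⁴(R_*/d)².
S = 5.67×10⁻⁸·(5610)⁴·(3.15×10⁸/4.57×10¹⁰)² = 2668 W/m².
For an isothermal sphere T⁴ = (1−a)S/(4σ) = 9.176×10⁹ K⁴.

T ≈ 310 K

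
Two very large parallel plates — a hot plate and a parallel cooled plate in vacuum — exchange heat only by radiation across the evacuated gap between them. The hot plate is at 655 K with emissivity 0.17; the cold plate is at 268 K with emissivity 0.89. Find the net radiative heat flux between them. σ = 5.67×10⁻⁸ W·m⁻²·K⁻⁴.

For two infinite grey parallel plates, q = σ(T₁⁴ − T₂⁴)/(1/ε₁ + 1/ε₂ − 1).
T₁⁴ − T₂⁴ = 1.841×10¹¹ − 5.159×10⁹ = 1.789×10¹¹ K⁴.
1/ε₁ + 1/ε₂ − 1 = 5.882 + 1.124 − 1 = 6.006.
q = 5.67×10⁻⁸ × 1.789×10¹¹ / 6.006.

q ≈ 1690 W/m²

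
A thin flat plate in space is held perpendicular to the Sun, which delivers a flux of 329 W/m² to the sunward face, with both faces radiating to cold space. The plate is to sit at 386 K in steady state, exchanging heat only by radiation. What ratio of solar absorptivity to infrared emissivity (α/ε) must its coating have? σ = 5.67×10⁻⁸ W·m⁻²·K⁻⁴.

Balance: αS·A = εσ·2A·T⁴ ⇒ α/ε = 2σT⁴/S.
α/ε = 2·5.67×10⁻⁸·(386)⁴/329 = 2·5.67×10⁻⁸·2.220×10¹⁰/329.

α/ε ≈ 7.65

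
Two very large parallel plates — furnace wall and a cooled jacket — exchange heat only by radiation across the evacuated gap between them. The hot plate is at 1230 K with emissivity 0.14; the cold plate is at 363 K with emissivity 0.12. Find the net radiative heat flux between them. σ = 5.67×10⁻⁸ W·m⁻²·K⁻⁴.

q ≈ 8900 W/m²

For two infinite grey parallel plates, q = σ(T₁⁴ − T₂⁴)/(1/ε₁ + 1/ε₂ − 1).
T₁⁴ − T₂⁴ = 2.289×10¹² − 1.736×10¹⁰ = 2.272×10¹² K⁴.
1/ε₁ + 1/ε₂ − 1 = 7.143 + 8.333 − 1 = 14.48.
q = 5.67×10⁻⁸ × 2.272×10¹² / 14.48.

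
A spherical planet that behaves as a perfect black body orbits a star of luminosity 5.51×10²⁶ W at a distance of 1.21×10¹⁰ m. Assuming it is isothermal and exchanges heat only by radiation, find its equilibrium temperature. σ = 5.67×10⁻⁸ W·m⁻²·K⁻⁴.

First find the stellar flux at distance d: S = L/(4πd²) = 5.51×10²⁶/(4π·(1.21×10¹⁰)²) = 2.995×10⁵ W/m².
For an isothermal sphere, absorbed (1−a)S·πr² = emitted σ·4πr²·T⁴, so T⁴ = (1−a)S/(4σ).
T⁴ = 1.00·2.995×10⁵/(4·5.67×10⁻⁸) = 1.320×10¹² K⁴.

T ≈ 1070 K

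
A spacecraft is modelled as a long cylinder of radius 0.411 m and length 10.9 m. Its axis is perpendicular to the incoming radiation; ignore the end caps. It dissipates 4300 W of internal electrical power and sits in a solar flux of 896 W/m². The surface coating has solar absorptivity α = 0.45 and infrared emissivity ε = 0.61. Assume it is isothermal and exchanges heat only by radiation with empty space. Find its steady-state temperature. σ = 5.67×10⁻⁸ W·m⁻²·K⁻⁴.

T ≈ 300 K

At steady state, absorbed solar power + internal power = radiated power.
Absorbed: α·S·A_cross = 0.45·896·8.960 = 3613 W (cross-section 2rL).
Total input = 3613 + 4300 = 7913 W.
Radiated: εσ·A_surf·T⁴ with A_surf = 2πrL = 28.15 m².
T⁴ = 7913/(0.61·5.67×10⁻⁸·28.15) = 8.128×10⁹ K⁴.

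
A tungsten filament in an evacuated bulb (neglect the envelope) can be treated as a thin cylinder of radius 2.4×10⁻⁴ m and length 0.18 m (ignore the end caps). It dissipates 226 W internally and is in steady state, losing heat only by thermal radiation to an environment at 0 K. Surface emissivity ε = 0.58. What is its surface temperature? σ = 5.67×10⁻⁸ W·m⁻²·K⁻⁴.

Steady state: internal power = radiated power, P = εσA T⁴.
Radiating area A = 2πrL = 2.714×10⁻⁴ m².
T⁴ = P/(εσA) = 226/(0.58·5.67×10⁻⁸·2.714×10⁻⁴) = 2.532×10¹³ K⁴.
T = (2.532×10¹³)^(1/4).

T ≈ 2240 K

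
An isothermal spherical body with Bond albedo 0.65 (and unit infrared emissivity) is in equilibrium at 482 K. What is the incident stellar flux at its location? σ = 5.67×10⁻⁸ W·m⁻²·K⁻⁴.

S ≈ 35000 W/m²

(1−a)S·πr² = σ·4πr²·T⁴ ⇒ S = 4σT⁴/(1−a).
S = 4·5.67×10⁻⁸·5.397×10¹⁰/0.350.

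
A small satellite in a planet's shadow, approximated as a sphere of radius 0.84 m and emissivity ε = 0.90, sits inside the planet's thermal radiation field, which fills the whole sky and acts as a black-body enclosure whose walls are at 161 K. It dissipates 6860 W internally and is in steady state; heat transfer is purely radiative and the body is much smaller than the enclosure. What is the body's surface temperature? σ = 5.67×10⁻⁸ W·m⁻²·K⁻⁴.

T ≈ 355 K

For a small grey body in a large enclosure, net radiated power = εσA(T⁴ − T_w⁴).
Steady state: P = εσA(T⁴ − T_w⁴) with A = 4πr² = 8.867 m².
T⁴ = P/(εσA) + T_w⁴ = 6860/(0.90·5.67×10⁻⁸·8.867) + (161)⁴
    = 1.516×10¹⁰ + 6.719×10⁸ = 1.583×10¹⁰ K⁴.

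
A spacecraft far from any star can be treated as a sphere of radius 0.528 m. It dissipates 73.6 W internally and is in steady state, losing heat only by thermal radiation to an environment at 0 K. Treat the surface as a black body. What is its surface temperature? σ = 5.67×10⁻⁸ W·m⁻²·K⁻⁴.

Steady state: internal power = radiated power, P = εσA T⁴.
Radiating area A = 4πr² = 3.503 m².
T⁴ = P/(εσA) = 73.6/(1.0·5.67×10⁻⁸·3.503) = 3.705×10⁸ K⁴.
T = (3.705×10⁸)^(1/4).

T ≈ 139 K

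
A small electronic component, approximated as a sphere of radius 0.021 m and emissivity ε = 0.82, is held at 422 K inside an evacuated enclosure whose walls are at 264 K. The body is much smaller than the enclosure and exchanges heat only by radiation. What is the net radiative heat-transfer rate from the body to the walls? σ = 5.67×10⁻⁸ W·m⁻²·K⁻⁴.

P_net ≈ 6.92 W

For a small grey body in a large enclosure: P_net = εσA(T_body⁴ − T_wall⁴).
A = 4πr² = 0.005542 m²; T_body⁴ − T_wall⁴ = 3.171×10¹⁰ − 4.858×10⁹ = 2.686×10¹⁰ K⁴.
|P_net| = 0.82·5.67×10⁻⁸·0.005542·2.686×10¹⁰.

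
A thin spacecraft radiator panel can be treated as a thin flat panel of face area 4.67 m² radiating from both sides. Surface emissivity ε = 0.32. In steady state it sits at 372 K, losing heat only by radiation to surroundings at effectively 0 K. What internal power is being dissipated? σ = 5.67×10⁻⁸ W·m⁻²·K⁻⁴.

Steady state: P = εσA T⁴.
A = 2·4.67 = 9.340 m²; T⁴ = (372)⁴ = 1.915×10¹⁰ K⁴.
P = 0.32 × 5.67×10⁻⁸ × 9.340 × 1.915×10¹⁰.

P ≈ 3250 W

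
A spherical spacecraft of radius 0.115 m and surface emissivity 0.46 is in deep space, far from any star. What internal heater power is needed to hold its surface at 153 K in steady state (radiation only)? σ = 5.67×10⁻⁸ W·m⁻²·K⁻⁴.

P = εσ·4πr²·T⁴.
4πr² = 0.1662 m²; T⁴ = 5.480×10⁸ K⁴.
P = 0.46·5.67×10⁻⁸·0.1662·5.480×10⁸.

P ≈ 2.38 W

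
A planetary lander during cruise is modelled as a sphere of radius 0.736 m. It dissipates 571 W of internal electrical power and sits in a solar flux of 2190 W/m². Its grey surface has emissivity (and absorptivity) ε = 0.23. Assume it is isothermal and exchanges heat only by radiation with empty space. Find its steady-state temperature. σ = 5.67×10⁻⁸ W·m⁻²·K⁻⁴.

T ≈ 356 K

At steady state, absorbed solar power + internal power = radiated power.
Absorbed: α·S·A_cross = 0.23·2190·1.702 = 857.2 W (cross-section πr²).
Total input = 857.2 + 571 = 1428 W.
Radiated: εσ·A_surf·T⁴ with A_surf = 4πr² = 6.807 m².
T⁴ = 1428/(0.23·5.67×10⁻⁸·6.807) = 1.609×10¹⁰ K⁴.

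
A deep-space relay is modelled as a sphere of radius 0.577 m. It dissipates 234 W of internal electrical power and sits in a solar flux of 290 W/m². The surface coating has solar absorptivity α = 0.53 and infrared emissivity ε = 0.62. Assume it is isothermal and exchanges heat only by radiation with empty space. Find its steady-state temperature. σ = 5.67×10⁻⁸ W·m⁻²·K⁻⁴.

T ≈ 228 K

At steady state, absorbed solar power + internal power = radiated power.
Absorbed: α·S·A_cross = 0.53·290·1.046 = 160.8 W (cross-section πr²).
Total input = 160.8 + 234 = 394.8 W.
Radiated: εσ·A_surf·T⁴ with A_surf = 4πr² = 4.184 m².
T⁴ = 394.8/(0.62·5.67×10⁻⁸·4.184) = 2.684×10⁹ K⁴.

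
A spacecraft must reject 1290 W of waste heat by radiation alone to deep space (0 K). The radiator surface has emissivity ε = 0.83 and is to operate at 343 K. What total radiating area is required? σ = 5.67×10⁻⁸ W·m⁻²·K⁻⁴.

A ≈ 1.98 m²

P = εσA T⁴ ⇒ A = P/(εσT⁴).
T⁴ = 1.384×10¹⁰ K⁴.
A = 1290/(0.83 × 5.67×10⁻⁸ × 1.384×10¹⁰).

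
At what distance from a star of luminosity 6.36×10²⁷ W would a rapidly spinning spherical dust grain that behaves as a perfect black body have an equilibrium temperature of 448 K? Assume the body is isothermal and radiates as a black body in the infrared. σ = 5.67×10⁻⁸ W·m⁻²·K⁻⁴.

For an isothermal black-emitting sphere, (1−a)S·πr² = σ·4πr²·T⁴ ⇒ S = 4σT⁴/(1−a).
S = 4·5.67×10⁻⁸·(448)⁴/1.00 = 9136 W/m².
Flux falls as S = L/(4πd²), so d = √(L/(4πS)) = √(6.36×10²⁷/(4π·9136)).

d ≈ 2.35×10¹¹ m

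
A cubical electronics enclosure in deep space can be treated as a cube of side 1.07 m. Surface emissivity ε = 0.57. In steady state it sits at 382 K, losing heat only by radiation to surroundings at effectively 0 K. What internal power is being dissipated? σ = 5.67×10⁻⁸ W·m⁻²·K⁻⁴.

Steady state: P = εσA T⁴.
A = 6L² = 6.869 m²; T⁴ = (382)⁴ = 2.129×10¹⁰ K⁴.
P = 0.57 × 5.67×10⁻⁸ × 6.869 × 2.129×10¹⁰.

P ≈ 4730 W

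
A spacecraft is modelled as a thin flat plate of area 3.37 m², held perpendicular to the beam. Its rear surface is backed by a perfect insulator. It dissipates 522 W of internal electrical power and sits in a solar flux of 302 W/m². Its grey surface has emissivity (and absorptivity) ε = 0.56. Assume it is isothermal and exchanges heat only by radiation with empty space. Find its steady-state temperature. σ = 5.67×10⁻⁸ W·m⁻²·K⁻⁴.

T ≈ 318 K

At steady state, absorbed solar power + internal power = radiated power.
Absorbed: α·S·A_cross = 0.56·302·3.370 = 569.9 W (cross-section A).
Total input = 569.9 + 522 = 1092 W.
Radiated: εσ·A_surf·T⁴ with A_surf = A = 3.370 m².
T⁴ = 1092/(0.56·5.67×10⁻⁸·3.370) = 1.020×10¹⁰ K⁴.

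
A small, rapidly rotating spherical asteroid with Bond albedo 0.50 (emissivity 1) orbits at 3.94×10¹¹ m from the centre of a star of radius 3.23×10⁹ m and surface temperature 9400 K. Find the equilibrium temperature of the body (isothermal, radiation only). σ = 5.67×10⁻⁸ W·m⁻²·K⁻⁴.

T ≈ 506 K

The star's surface emits σT_*⁴; at distance d the flux is S = σT_*⁴(R_*/d)².
S = 5.67×10⁻⁸·(9400)⁴·(3.23×10⁹/3.94×10¹¹)² = 29750 W/m².
For an isothermal sphere T⁴ = (1−a)S/(4σ) = 6.559×10¹⁰ K⁴.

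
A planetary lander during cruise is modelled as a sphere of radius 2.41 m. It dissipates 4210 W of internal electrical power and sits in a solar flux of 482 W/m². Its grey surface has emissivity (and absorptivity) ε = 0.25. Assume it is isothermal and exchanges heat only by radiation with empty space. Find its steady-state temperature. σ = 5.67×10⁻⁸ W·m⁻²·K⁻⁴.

T ≈ 281 K

At steady state, absorbed solar power + internal power = radiated power.
Absorbed: α·S·A_cross = 0.25·482·18.25 = 2199 W (cross-section πr²).
Total input = 2199 + 4210 = 6409 W.
Radiated: εσ·A_surf·T⁴ with A_surf = 4πr² = 72.99 m².
T⁴ = 6409/(0.25·5.67×10⁻⁸·72.99) = 6.194×10⁹ K⁴.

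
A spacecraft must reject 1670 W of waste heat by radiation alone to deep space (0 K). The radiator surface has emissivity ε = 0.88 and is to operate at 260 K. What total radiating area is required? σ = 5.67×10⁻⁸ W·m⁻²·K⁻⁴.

A ≈ 7.32 m²

P = εσA T⁴ ⇒ A = P/(εσT⁴).
T⁴ = 4.570×10⁹ K⁴.
A = 1670/(0.88 × 5.67×10⁻⁸ × 4.570×10⁹).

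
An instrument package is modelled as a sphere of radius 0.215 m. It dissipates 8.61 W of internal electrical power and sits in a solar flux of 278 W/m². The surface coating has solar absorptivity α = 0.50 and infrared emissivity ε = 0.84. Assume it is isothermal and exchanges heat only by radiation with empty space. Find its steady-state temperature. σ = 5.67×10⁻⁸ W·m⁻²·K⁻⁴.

At steady state, absorbed solar power + internal power = radiated power.
Absorbed: α·S·A_cross = 0.50·278·0.1452 = 20.19 W (cross-section πr²).
Total input = 20.19 + 8.61 = 28.80 W.
Radiated: εσ·A_surf·T⁴ with A_surf = 4πr² = 0.5809 m².
T⁴ = 28.80/(0.84·5.67×10⁻⁸·0.5809) = 1.041×10⁹ K⁴.

T ≈ 180 K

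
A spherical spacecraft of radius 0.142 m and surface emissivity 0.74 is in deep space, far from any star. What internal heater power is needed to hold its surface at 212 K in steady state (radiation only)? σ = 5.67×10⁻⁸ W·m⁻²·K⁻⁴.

P ≈ 21.5 W

P = εσ·4πr²·T⁴.
4πr² = 0.2534 m²; T⁴ = 2.020×10⁹ K⁴.
P = 0.74·5.67×10⁻⁸·0.2534·2.020×10⁹.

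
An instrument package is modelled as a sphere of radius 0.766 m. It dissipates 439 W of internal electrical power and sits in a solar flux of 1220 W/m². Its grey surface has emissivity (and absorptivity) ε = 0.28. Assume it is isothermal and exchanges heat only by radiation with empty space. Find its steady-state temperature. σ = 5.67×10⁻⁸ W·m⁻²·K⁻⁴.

T ≈ 309 K

At steady state, absorbed solar power + internal power = radiated power.
Absorbed: α·S·A_cross = 0.28·1220·1.843 = 629.7 W (cross-section πr²).
Total input = 629.7 + 439 = 1069 W.
Radiated: εσ·A_surf·T⁴ with A_surf = 4πr² = 7.373 m².
T⁴ = 1069/(0.28·5.67×10⁻⁸·7.373) = 9.129×10⁹ K⁴.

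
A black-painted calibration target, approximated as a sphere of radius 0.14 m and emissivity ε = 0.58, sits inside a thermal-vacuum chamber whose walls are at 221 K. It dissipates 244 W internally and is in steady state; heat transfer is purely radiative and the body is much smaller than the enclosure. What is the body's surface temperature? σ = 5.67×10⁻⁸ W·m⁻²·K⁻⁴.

For a small grey body in a large enclosure, net radiated power = εσA(T⁴ − T_w⁴).
Steady state: P = εσA(T⁴ − T_w⁴) with A = 4πr² = 0.2463 m².
T⁴ = P/(εσA) + T_w⁴ = 244/(0.58·5.67×10⁻⁸·0.2463) + (221)⁴
    = 3.012×10¹⁰ + 2.385×10⁹ = 3.251×10¹⁰ K⁴.

T ≈ 425 K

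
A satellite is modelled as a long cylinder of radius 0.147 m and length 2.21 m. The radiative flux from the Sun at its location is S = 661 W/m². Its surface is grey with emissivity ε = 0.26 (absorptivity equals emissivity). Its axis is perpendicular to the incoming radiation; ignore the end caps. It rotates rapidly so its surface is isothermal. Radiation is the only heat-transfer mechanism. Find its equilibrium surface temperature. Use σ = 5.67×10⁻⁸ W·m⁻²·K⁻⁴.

T ≈ 247 K

At equilibrium, absorbed power = emitted power.
Absorbing cross-section = 2rL = 0.6497 m²; emitting surface = 2πrL = 2.041 m² (ratio π).
εS·A_cross = εσ·A_surf·T⁴  ⇒  T⁴ = S/(πσ)   (ε cancels).
T⁴ = 661/(π·5.67×10⁻⁸) = 3.711×10⁹ K⁴.
T = (3.711×10⁹)^(1/4).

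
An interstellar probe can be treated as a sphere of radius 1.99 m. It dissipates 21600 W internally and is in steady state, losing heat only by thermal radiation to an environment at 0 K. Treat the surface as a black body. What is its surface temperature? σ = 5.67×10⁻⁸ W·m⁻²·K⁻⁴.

T ≈ 296 K

Steady state: internal power = radiated power, P = εσA T⁴.
Radiating area A = 4πr² = 49.76 m².
T⁴ = P/(εσA) = 21600/(1.0·5.67×10⁻⁸·49.76) = 7.655×10⁹ K⁴.
T = (7.655×10⁹)^(1/4).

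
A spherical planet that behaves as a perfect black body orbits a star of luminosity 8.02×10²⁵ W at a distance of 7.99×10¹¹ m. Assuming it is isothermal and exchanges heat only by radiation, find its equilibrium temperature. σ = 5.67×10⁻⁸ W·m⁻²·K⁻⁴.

First find the stellar flux at distance d: S = L/(4πd²) = 8.02×10²⁵/(4π·(7.99×10¹¹)²) = 9.997 W/m².
For an isothermal sphere, absorbed (1−a)S·πr² = emitted σ·4πr²·T⁴, so T⁴ = (1−a)S/(4σ).
T⁴ = 1.00·9.997/(4·5.67×10⁻⁸) = 4.408×10⁷ K⁴.

T ≈ 81.5 K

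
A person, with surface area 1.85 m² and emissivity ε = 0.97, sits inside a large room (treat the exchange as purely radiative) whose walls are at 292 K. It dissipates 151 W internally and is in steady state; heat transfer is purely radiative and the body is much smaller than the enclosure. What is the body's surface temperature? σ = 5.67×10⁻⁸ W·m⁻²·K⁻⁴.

For a small grey body in a large enclosure, net radiated power = εσA(T⁴ − T_w⁴).
Steady state: P = εσA(T⁴ − T_w⁴) with A = 1.85 m².
T⁴ = P/(εσA) + T_w⁴ = 151/(0.97·5.67×10⁻⁸·1.850) + (292)⁴
    = 1.484×10⁹ + 7.270×10⁹ = 8.754×10⁹ K⁴.

T ≈ 306 K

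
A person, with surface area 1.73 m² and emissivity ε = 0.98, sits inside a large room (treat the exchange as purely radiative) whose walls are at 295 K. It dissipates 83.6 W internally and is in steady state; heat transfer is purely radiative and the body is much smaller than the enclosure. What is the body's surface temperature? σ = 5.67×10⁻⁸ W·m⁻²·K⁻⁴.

For a small grey body in a large enclosure, net radiated power = εσA(T⁴ − T_w⁴).
Steady state: P = εσA(T⁴ − T_w⁴) with A = 1.73 m².
T⁴ = P/(εσA) + T_w⁴ = 83.6/(0.98·5.67×10⁻⁸·1.730) + (295)⁴
    = 8.697×10⁸ + 7.573×10⁹ = 8.443×10⁹ K⁴.

T ≈ 303 K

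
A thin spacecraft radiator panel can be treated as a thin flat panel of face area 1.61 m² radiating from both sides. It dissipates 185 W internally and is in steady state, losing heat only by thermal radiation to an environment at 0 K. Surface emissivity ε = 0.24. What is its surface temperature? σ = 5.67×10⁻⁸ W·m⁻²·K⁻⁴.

T ≈ 255 K

Steady state: internal power = radiated power, P = εσA T⁴.
Radiating area A = 2·1.61 = 3.220 m².
T⁴ = P/(εσA) = 185/(0.24·5.67×10⁻⁸·3.220) = 4.222×10⁹ K⁴.
T = (4.222×10⁹)^(1/4).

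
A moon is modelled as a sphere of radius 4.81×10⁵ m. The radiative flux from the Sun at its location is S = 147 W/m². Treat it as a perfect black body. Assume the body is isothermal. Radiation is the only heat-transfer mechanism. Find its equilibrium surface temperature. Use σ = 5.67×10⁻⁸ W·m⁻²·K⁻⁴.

At equilibrium, absorbed power = emitted power.
Absorbing cross-section = πr² = 7.268×10¹¹ m²; emitting surface = 4πr² = 2.907×10¹² m² (ratio 4).
S·A_cross = εσ·A_surf·T⁴  ⇒  T⁴ = S/(4σ).
T⁴ = 1.00·147/(4·5.67×10⁻⁸) = 6.481×10⁸ K⁴.
T = (6.481×10⁸)^(1/4).

T ≈ 160 K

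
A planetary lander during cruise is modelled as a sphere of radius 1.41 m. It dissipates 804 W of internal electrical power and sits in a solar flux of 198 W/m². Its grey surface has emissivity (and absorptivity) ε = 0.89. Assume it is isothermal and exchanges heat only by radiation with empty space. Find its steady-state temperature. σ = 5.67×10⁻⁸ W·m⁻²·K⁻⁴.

T ≈ 197 K

At steady state, absorbed solar power + internal power = radiated power.
Absorbed: α·S·A_cross = 0.89·198·6.246 = 1101 W (cross-section πr²).
Total input = 1101 + 804 = 1905 W.
Radiated: εσ·A_surf·T⁴ with A_surf = 4πr² = 24.98 m².
T⁴ = 1905/(0.89·5.67×10⁻⁸·24.98) = 1.511×10⁹ K⁴.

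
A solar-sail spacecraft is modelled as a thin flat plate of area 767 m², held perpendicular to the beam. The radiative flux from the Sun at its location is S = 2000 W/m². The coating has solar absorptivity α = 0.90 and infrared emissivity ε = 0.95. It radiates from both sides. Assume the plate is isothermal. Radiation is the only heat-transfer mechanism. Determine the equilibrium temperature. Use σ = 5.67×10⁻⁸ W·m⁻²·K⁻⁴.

At equilibrium, absorbed power = emitted power.
Absorbing cross-section = A = 767.0 m²; emitting surface = 2A = 1534 m² (ratio 2).
αS·A_cross = εσ·A_surf·T⁴  ⇒  T⁴ = αS/(ε·2σ).
T⁴ = 0.900·2000/(0.95·2·5.67×10⁻⁸) = 1.671×10¹⁰ K⁴.
T = (1.671×10¹⁰)^(1/4).

T ≈ 360 K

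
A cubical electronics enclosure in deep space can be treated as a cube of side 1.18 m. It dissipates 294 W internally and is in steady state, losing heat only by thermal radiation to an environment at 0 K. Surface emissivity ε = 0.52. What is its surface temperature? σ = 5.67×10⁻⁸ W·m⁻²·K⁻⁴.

T ≈ 186 K

Steady state: internal power = radiated power, P = εσA T⁴.
Radiating area A = 6L² = 8.354 m².
T⁴ = P/(εσA) = 294/(0.52·5.67×10⁻⁸·8.354) = 1.194×10⁹ K⁴.
T = (1.194×10⁹)^(1/4).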